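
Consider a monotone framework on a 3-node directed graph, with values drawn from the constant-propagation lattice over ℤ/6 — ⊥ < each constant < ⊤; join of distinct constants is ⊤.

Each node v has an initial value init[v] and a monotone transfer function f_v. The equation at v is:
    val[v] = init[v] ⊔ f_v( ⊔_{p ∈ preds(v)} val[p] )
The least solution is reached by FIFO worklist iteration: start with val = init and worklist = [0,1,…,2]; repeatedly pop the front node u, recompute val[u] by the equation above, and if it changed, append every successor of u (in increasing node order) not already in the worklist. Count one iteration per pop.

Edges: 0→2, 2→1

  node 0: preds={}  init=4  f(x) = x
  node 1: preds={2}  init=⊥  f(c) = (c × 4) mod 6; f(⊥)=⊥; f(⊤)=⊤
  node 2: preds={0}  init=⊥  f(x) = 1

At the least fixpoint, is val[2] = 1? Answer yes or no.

Worklist (4 pops):
  #1 pop 0: in=⊥ → 4 (no change)
  #2 pop 1: in=⊥ → ⊥ (no change)
  #3 pop 2: in=4 → 1 (was ⊥); enqueue [1]
  #4 pop 1: in=1 → 4 (was ⊥); enqueue []

Fixpoint:
  val[0] = 4
  val[1] = 4
  val[2] = 1

yes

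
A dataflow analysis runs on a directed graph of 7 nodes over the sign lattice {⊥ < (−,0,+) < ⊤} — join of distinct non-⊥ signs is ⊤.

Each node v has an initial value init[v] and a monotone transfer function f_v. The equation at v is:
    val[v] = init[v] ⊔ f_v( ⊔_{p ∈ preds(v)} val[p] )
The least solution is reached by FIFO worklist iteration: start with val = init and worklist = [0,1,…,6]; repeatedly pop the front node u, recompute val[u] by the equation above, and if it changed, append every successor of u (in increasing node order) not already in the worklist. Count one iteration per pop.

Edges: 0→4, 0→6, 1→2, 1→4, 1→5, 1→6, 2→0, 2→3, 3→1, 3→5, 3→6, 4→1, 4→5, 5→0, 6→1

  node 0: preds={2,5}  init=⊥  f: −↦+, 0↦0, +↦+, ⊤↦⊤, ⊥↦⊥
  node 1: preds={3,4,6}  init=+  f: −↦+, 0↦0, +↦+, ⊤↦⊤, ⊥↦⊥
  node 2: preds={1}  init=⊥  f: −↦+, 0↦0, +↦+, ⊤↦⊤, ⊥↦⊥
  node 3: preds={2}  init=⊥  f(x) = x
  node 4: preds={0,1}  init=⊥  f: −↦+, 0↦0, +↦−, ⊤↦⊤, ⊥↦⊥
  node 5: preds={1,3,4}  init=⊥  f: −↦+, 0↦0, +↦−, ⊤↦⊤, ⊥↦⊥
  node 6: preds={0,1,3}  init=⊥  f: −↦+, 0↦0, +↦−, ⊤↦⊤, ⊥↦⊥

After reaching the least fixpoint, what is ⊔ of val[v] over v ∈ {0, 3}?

⊤

Iteration log — 19 steps:
  step 1. node 0  ⊔preds=⊥  new=⊥  stable
  step 2. node 1  ⊔preds=⊥  new=+  stable
  step 3. node 2  ⊔preds=+  new=+  old=⊥  +wl: 0
  step 4. node 3  ⊔preds=+  new=+  old=⊥  +wl: 1
  step 5. node 4  ⊔preds=+  new=−  old=⊥  +wl: 
  step 6. node 5  ⊔preds=⊤  new=⊤  old=⊥  +wl: 
  step 7. node 6  ⊔preds=+  new=−  old=⊥  +wl: 
  step 8. node 0  ⊔preds=⊤  new=⊤  old=⊥  +wl: 4,6
  step 9. node 1  ⊔preds=⊤  new=⊤  old=+  +wl: 2,5
  step 10. node 4  ⊔preds=⊤  new=⊤  old=−  +wl: 1
  step 11. node 6  ⊔preds=⊤  new=⊤  old=−  +wl: 
  step 12. node 2  ⊔preds=⊤  new=⊤  old=+  +wl: 0,3
  step 13. node 5  ⊔preds=⊤  new=⊤  stable
  step 14. node 1  ⊔preds=⊤  new=⊤  stable
  step 15. node 0  ⊔preds=⊤  new=⊤  stable
  step 16. node 3  ⊔preds=⊤  new=⊤  old=+  +wl: 1,5,6
  step 17. node 1  ⊔preds=⊤  new=⊤  stable
  step 18. node 5  ⊔preds=⊤  new=⊤  stable
  step 19. node 6  ⊔preds=⊤  new=⊤  stable

Least fixpoint reached:
  node 0: ⊤
  node 1: ⊤
  node 2: ⊤
  node 3: ⊤
  node 4: ⊤
  node 5: ⊤
  node 6: ⊤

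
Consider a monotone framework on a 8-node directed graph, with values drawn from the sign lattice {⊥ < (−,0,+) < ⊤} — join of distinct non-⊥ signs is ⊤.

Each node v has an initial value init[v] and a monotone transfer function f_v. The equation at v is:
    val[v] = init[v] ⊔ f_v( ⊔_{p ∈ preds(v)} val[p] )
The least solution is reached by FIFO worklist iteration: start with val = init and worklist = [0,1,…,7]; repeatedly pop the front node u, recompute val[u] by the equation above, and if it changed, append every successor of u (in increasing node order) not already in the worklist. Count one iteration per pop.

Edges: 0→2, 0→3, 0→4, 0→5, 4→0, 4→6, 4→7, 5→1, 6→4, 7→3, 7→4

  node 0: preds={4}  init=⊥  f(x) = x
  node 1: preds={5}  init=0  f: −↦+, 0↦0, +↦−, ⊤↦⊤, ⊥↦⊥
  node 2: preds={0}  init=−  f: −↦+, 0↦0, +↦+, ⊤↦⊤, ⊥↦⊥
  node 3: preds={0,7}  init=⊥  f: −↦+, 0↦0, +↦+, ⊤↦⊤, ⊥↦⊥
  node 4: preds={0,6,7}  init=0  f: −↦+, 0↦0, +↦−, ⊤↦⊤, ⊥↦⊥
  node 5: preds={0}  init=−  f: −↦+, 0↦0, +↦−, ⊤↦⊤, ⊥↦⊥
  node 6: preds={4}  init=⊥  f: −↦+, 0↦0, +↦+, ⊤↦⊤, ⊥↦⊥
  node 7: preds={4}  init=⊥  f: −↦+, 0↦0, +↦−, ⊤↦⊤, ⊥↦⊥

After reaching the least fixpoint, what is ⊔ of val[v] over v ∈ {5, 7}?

⊤

Worklist (11 pops):
  #1 pop 0: in=0 → 0 (was ⊥); enqueue []
  #2 pop 1: in=− → ⊤ (was 0); enqueue []
  #3 pop 2: in=0 → ⊤ (was −); enqueue []
  #4 pop 3: in=0 → 0 (was ⊥); enqueue []
  #5 pop 4: in=0 → 0 (no change)
  #6 pop 5: in=0 → ⊤ (was −); enqueue [1]
  #7 pop 6: in=0 → 0 (was ⊥); enqueue [4]
  #8 pop 7: in=0 → 0 (was ⊥); enqueue [3]
  #9 pop 1: in=⊤ → ⊤ (no change)
  #10 pop 4: in=0 → 0 (no change)
  #11 pop 3: in=0 → 0 (no change)

Fixpoint:
  val[0] = 0
  val[1] = ⊤
  val[2] = ⊤
  val[3] = 0
  val[4] = 0
  val[5] = ⊤
  val[6] = 0
  val[7] = 0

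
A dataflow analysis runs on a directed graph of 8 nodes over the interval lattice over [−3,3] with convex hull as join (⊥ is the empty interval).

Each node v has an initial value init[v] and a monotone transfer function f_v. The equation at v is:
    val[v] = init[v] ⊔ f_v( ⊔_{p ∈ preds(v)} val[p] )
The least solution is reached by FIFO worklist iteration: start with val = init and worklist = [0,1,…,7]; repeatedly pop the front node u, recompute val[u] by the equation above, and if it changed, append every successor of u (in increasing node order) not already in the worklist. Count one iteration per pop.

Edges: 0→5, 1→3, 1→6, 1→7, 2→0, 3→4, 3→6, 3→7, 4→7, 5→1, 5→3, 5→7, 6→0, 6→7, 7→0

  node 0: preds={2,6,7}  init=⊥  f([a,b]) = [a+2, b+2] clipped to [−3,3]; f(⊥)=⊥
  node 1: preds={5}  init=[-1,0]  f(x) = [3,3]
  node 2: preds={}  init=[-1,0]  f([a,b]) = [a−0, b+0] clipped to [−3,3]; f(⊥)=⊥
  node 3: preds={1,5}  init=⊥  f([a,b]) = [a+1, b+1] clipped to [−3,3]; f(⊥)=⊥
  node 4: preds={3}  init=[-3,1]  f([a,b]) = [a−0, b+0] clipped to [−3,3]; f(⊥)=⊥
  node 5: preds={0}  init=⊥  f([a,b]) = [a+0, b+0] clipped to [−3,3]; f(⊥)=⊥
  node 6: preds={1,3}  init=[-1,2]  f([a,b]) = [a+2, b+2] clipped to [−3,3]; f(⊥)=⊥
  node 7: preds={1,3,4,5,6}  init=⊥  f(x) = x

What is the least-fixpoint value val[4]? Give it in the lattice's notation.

Worklist (15 pops):
  #1 pop 0: in=[-1,2] → [1,3] (was ⊥); enqueue []
  #2 pop 1: in=⊥ → [-1,3] (was [-1,0]); enqueue []
  #3 pop 2: in=⊥ → [-1,0] (no change)
  #4 pop 3: in=[-1,3] → [0,3] (was ⊥); enqueue []
  #5 pop 4: in=[0,3] → [-3,3] (was [-3,1]); enqueue []
  #6 pop 5: in=[1,3] → [1,3] (was ⊥); enqueue [1,3]
  #7 pop 6: in=[-1,3] → [-1,3] (was [-1,2]); enqueue [0]
  #8 pop 7: in=[-3,3] → [-3,3] (was ⊥); enqueue []
  #9 pop 1: in=[1,3] → [-1,3] (no change)
  #10 pop 3: in=[-1,3] → [0,3] (no change)
  #11 pop 0: in=[-3,3] → [-1,3] (was [1,3]); enqueue [5]
  #12 pop 5: in=[-1,3] → [-1,3] (was [1,3]); enqueue [1,3,7]
  #13 pop 1: in=[-1,3] → [-1,3] (no change)
  #14 pop 3: in=[-1,3] → [0,3] (no change)
  #15 pop 7: in=[-3,3] → [-3,3] (no change)

Fixpoint:
  val[0] = [-1,3]
  val[1] = [-1,3]
  val[2] = [-1,0]
  val[3] = [0,3]
  val[4] = [-3,3]
  val[5] = [-1,3]
  val[6] = [-1,3]
  val[7] = [-3,3]

[-3,3]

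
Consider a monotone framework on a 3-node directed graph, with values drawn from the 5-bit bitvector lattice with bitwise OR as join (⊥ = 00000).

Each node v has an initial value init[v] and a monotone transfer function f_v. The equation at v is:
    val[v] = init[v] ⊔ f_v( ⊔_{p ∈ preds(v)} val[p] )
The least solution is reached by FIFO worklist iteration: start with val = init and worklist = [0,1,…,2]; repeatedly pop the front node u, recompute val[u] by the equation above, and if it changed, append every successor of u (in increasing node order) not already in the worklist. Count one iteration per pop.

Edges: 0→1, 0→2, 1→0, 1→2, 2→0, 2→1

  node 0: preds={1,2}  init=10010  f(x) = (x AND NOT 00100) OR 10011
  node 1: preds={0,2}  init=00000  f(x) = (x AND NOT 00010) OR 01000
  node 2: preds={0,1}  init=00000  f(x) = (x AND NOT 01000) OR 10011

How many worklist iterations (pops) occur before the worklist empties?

6

Trace (6 dequeues):
  [1] u=0 | in 00000 | out 10011 | prev 10010 | push {}
  [2] u=1 | in 10011 | out 11001 | prev 00000 | push {0}
  [3] u=2 | in 11011 | out 10011 | prev 00000 | push {1}
  [4] u=0 | in 11011 | out 11011 | prev 10011 | push {2}
  [5] u=1 | in 11011 | out 11001 | ==
  [6] u=2 | in 11011 | out 10011 | ==

Converged values:
  [0] 11011
  [1] 11001
  [2] 10011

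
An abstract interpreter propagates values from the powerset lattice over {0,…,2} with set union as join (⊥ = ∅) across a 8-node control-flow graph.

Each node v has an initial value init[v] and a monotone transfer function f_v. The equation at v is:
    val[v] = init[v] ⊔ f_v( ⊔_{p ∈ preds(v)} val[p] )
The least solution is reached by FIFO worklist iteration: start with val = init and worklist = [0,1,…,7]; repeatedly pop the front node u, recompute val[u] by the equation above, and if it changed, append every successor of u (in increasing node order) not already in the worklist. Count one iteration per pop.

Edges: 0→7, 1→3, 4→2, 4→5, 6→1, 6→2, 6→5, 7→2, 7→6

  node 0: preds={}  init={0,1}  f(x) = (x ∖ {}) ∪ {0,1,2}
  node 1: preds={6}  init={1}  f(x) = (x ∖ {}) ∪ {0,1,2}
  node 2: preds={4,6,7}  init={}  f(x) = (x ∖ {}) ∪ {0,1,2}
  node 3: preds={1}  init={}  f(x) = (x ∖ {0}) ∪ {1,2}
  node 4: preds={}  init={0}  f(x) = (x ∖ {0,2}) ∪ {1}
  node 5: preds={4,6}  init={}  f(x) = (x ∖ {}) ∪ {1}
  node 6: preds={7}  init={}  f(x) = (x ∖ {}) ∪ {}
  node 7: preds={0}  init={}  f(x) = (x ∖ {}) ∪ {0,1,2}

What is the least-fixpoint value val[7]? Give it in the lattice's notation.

Iteration log — 13 steps:
  step 1. node 0  ⊔preds={}  new={0,1,2}  old={0,1}  +wl: 
  step 2. node 1  ⊔preds={}  new={0,1,2}  old={1}  +wl: 
  step 3. node 2  ⊔preds={0}  new={0,1,2}  old={}  +wl: 
  step 4. node 3  ⊔preds={0,1,2}  new={1,2}  old={}  +wl: 
  step 5. node 4  ⊔preds={}  new={0,1}  old={0}  +wl: 2
  step 6. node 5  ⊔preds={0,1}  new={0,1}  old={}  +wl: 
  step 7. node 6  ⊔preds={}  new={}  stable
  step 8. node 7  ⊔preds={0,1,2}  new={0,1,2}  old={}  +wl: 6
  step 9. node 2  ⊔preds={0,1,2}  new={0,1,2}  stable
  step 10. node 6  ⊔preds={0,1,2}  new={0,1,2}  old={}  +wl: 1,2,5
  step 11. node 1  ⊔preds={0,1,2}  new={0,1,2}  stable
  step 12. node 2  ⊔preds={0,1,2}  new={0,1,2}  stable
  step 13. node 5  ⊔preds={0,1,2}  new={0,1,2}  old={0,1}  +wl: 

Least fixpoint reached:
  node 0: {0,1,2}
  node 1: {0,1,2}
  node 2: {0,1,2}
  node 3: {1,2}
  node 4: {0,1}
  node 5: {0,1,2}
  node 6: {0,1,2}
  node 7: {0,1,2}

{0,1,2}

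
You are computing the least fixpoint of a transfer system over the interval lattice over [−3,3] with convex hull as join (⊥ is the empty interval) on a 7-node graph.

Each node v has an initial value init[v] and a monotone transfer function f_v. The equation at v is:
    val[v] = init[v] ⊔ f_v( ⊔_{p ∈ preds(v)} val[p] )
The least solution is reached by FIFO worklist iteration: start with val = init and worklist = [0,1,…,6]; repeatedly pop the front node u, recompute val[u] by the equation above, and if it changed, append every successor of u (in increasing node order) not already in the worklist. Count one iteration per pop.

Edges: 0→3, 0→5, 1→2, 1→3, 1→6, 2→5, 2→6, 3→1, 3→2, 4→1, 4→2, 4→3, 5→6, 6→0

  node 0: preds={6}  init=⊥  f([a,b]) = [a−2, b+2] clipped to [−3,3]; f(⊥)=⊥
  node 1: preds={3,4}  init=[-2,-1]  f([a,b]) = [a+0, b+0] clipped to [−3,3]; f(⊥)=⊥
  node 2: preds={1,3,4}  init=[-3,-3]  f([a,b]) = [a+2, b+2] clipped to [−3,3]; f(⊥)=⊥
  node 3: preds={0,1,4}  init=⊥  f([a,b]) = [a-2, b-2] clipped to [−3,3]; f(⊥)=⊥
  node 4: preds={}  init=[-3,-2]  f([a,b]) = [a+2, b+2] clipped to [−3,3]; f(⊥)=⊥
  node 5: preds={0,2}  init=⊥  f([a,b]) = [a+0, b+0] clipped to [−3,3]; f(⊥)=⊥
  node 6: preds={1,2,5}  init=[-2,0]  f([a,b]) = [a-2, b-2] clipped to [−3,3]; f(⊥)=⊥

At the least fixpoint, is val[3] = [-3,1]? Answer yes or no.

Worklist (13 pops):
  #1 pop 0: in=[-2,0] → [-3,2] (was ⊥); enqueue []
  #2 pop 1: in=[-3,-2] → [-3,-1] (was [-2,-1]); enqueue []
  #3 pop 2: in=[-3,-1] → [-3,1] (was [-3,-3]); enqueue []
  #4 pop 3: in=[-3,2] → [-3,0] (was ⊥); enqueue [1,2]
  #5 pop 4: in=⊥ → [-3,-2] (no change)
  #6 pop 5: in=[-3,2] → [-3,2] (was ⊥); enqueue []
  #7 pop 6: in=[-3,2] → [-3,0] (was [-2,0]); enqueue [0]
  #8 pop 1: in=[-3,0] → [-3,0] (was [-3,-1]); enqueue [3,6]
  #9 pop 2: in=[-3,0] → [-3,2] (was [-3,1]); enqueue [5]
  #10 pop 0: in=[-3,0] → [-3,2] (no change)
  #11 pop 3: in=[-3,2] → [-3,0] (no change)
  #12 pop 6: in=[-3,2] → [-3,0] (no change)
  #13 pop 5: in=[-3,2] → [-3,2] (no change)

Fixpoint:
  val[0] = [-3,2]
  val[1] = [-3,0]
  val[2] = [-3,2]
  val[3] = [-3,0]
  val[4] = [-3,-2]
  val[5] = [-3,2]
  val[6] = [-3,0]

no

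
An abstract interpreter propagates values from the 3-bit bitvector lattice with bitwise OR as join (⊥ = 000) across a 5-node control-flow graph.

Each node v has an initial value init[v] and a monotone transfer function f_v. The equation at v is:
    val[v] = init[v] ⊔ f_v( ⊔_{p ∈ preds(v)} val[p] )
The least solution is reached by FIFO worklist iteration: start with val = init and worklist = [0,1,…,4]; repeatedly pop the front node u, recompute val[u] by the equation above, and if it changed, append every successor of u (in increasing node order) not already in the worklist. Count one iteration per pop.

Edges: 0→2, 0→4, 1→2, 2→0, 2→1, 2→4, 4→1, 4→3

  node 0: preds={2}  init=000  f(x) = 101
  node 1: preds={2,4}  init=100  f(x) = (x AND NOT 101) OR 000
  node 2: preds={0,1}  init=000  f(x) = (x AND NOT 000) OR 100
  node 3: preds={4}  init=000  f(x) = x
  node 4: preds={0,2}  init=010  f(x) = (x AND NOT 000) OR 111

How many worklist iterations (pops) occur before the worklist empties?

Worklist (8 pops):
  #1 pop 0: in=000 → 101 (was 000); enqueue []
  #2 pop 1: in=010 → 110 (was 100); enqueue []
  #3 pop 2: in=111 → 111 (was 000); enqueue [0,1]
  #4 pop 3: in=010 → 010 (was 000); enqueue []
  #5 pop 4: in=111 → 111 (was 010); enqueue [3]
  #6 pop 0: in=111 → 101 (no change)
  #7 pop 1: in=111 → 110 (no change)
  #8 pop 3: in=111 → 111 (was 010); enqueue []

Fixpoint:
  val[0] = 101
  val[1] = 110
  val[2] = 111
  val[3] = 111
  val[4] = 111

8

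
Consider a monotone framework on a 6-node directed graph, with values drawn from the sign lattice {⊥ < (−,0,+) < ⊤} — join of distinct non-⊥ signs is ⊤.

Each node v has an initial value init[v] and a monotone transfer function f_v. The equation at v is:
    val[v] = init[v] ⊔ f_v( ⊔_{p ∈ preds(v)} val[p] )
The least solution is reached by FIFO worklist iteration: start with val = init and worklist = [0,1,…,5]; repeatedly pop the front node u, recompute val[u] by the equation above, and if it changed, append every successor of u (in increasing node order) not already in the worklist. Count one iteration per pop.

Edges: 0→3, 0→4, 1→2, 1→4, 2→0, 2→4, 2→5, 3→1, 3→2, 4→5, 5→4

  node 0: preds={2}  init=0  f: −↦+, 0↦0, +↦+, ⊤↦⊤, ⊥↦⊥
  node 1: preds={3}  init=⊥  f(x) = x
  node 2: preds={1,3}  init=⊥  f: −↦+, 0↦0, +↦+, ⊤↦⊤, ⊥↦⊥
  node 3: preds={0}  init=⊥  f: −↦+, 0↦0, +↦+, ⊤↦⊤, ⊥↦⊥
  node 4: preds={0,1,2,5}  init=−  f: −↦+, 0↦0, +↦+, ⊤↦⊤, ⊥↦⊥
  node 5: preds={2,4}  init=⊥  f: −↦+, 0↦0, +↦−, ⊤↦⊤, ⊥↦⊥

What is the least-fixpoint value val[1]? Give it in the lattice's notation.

0

Iteration log — 11 steps:
  step 1. node 0  ⊔preds=⊥  new=0  stable
  step 2. node 1  ⊔preds=⊥  new=⊥  stable
  step 3. node 2  ⊔preds=⊥  new=⊥  stable
  step 4. node 3  ⊔preds=0  new=0  old=⊥  +wl: 1,2
  step 5. node 4  ⊔preds=0  new=⊤  old=−  +wl: 
  step 6. node 5  ⊔preds=⊤  new=⊤  old=⊥  +wl: 4
  step 7. node 1  ⊔preds=0  new=0  old=⊥  +wl: 
  step 8. node 2  ⊔preds=0  new=0  old=⊥  +wl: 0,5
  step 9. node 4  ⊔preds=⊤  new=⊤  stable
  step 10. node 0  ⊔preds=0  new=0  stable
  step 11. node 5  ⊔preds=⊤  new=⊤  stable

Least fixpoint reached:
  node 0: 0
  node 1: 0
  node 2: 0
  node 3: 0
  node 4: ⊤
  node 5: ⊤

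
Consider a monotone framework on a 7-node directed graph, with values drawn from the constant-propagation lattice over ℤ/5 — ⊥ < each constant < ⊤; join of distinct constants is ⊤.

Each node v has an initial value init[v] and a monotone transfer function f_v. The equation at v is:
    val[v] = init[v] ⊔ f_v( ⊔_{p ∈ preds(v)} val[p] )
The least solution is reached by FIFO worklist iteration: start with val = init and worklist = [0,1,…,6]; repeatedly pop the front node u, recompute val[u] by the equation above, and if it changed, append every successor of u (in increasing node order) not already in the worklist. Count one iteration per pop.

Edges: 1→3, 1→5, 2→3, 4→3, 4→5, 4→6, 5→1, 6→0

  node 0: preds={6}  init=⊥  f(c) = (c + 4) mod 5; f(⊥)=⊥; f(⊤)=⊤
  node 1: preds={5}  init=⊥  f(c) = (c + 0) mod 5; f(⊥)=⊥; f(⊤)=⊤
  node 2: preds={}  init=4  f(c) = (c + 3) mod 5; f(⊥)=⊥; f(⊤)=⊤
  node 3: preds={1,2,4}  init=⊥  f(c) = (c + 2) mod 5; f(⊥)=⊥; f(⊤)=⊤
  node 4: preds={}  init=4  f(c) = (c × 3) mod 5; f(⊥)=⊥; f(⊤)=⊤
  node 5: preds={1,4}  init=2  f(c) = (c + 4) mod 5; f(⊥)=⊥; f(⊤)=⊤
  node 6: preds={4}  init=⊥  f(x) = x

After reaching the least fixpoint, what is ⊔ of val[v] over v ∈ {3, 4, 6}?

Iteration log — 11 steps:
  step 1. node 0  ⊔preds=⊥  new=⊥  stable
  step 2. node 1  ⊔preds=2  new=2  old=⊥  +wl: 
  step 3. node 2  ⊔preds=⊥  new=4  stable
  step 4. node 3  ⊔preds=⊤  new=⊤  old=⊥  +wl: 
  step 5. node 4  ⊔preds=⊥  new=4  stable
  step 6. node 5  ⊔preds=⊤  new=⊤  old=2  +wl: 1
  step 7. node 6  ⊔preds=4  new=4  old=⊥  +wl: 0
  step 8. node 1  ⊔preds=⊤  new=⊤  old=2  +wl: 3,5
  step 9. node 0  ⊔preds=4  new=3  old=⊥  +wl: 
  step 10. node 3  ⊔preds=⊤  new=⊤  stable
  step 11. node 5  ⊔preds=⊤  new=⊤  stable

Least fixpoint reached:
  node 0: 3
  node 1: ⊤
  node 2: 4
  node 3: ⊤
  node 4: 4
  node 5: ⊤
  node 6: 4

⊤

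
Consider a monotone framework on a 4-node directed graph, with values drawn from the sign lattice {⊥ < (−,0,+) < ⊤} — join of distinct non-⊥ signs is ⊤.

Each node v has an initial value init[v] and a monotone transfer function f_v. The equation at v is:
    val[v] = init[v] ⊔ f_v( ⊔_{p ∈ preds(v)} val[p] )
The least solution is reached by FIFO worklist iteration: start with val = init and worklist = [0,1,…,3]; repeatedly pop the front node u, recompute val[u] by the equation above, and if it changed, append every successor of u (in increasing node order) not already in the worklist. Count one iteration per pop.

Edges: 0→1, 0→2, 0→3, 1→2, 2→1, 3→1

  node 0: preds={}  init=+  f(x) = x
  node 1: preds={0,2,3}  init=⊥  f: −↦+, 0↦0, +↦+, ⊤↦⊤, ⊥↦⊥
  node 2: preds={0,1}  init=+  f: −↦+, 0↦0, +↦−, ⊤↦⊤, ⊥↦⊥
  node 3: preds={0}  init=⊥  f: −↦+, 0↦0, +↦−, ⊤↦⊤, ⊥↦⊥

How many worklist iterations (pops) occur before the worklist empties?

6

Iteration log — 6 steps:
  step 1. node 0  ⊔preds=⊥  new=+  stable
  step 2. node 1  ⊔preds=+  new=+  old=⊥  +wl: 
  step 3. node 2  ⊔preds=+  new=⊤  old=+  +wl: 1
  step 4. node 3  ⊔preds=+  new=−  old=⊥  +wl: 
  step 5. node 1  ⊔preds=⊤  new=⊤  old=+  +wl: 2
  step 6. node 2  ⊔preds=⊤  new=⊤  stable

Least fixpoint reached:
  node 0: +
  node 1: ⊤
  node 2: ⊤
  node 3: −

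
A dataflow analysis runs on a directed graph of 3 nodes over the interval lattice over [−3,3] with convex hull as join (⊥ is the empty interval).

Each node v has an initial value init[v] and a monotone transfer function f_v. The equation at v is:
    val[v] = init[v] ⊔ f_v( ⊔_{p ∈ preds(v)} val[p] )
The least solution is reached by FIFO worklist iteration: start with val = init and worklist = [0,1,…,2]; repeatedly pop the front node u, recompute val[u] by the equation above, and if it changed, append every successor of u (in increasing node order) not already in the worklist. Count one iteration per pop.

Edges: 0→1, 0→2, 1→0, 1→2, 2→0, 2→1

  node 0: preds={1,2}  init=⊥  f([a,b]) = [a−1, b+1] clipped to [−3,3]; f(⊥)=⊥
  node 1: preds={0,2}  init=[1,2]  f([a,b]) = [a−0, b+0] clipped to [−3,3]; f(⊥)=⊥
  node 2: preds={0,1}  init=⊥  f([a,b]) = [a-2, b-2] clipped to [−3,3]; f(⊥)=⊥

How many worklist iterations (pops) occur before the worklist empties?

Worklist (8 pops):
  #1 pop 0: in=[1,2] → [0,3] (was ⊥); enqueue []
  #2 pop 1: in=[0,3] → [0,3] (was [1,2]); enqueue [0]
  #3 pop 2: in=[0,3] → [-2,1] (was ⊥); enqueue [1]
  #4 pop 0: in=[-2,3] → [-3,3] (was [0,3]); enqueue [2]
  #5 pop 1: in=[-3,3] → [-3,3] (was [0,3]); enqueue [0]
  #6 pop 2: in=[-3,3] → [-3,1] (was [-2,1]); enqueue [1]
  #7 pop 0: in=[-3,3] → [-3,3] (no change)
  #8 pop 1: in=[-3,3] → [-3,3] (no change)

Fixpoint:
  val[0] = [-3,3]
  val[1] = [-3,3]
  val[2] = [-3,1]

8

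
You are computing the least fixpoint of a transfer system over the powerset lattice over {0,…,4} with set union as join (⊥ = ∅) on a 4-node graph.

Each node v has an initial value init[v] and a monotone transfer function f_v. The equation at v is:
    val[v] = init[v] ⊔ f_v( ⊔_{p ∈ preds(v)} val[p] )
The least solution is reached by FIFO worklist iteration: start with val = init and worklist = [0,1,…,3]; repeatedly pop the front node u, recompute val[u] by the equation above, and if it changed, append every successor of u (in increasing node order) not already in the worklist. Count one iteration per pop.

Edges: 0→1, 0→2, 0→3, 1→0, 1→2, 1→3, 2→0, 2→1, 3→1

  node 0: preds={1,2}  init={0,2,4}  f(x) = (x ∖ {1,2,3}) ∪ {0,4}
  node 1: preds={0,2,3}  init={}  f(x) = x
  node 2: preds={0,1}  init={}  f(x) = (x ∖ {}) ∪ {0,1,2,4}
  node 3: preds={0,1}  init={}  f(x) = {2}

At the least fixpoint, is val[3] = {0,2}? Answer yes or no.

no

Worklist (9 pops):
  #1 pop 0: in={} → {0,2,4} (no change)
  #2 pop 1: in={0,2,4} → {0,2,4} (was {}); enqueue [0]
  #3 pop 2: in={0,2,4} → {0,1,2,4} (was {}); enqueue [1]
  #4 pop 3: in={0,2,4} → {2} (was {}); enqueue []
  #5 pop 0: in={0,1,2,4} → {0,2,4} (no change)
  #6 pop 1: in={0,1,2,4} → {0,1,2,4} (was {0,2,4}); enqueue [0,2,3]
  #7 pop 0: in={0,1,2,4} → {0,2,4} (no change)
  #8 pop 2: in={0,1,2,4} → {0,1,2,4} (no change)
  #9 pop 3: in={0,1,2,4} → {2} (no change)

Fixpoint:
  val[0] = {0,2,4}
  val[1] = {0,1,2,4}
  val[2] = {0,1,2,4}
  val[3] = {2}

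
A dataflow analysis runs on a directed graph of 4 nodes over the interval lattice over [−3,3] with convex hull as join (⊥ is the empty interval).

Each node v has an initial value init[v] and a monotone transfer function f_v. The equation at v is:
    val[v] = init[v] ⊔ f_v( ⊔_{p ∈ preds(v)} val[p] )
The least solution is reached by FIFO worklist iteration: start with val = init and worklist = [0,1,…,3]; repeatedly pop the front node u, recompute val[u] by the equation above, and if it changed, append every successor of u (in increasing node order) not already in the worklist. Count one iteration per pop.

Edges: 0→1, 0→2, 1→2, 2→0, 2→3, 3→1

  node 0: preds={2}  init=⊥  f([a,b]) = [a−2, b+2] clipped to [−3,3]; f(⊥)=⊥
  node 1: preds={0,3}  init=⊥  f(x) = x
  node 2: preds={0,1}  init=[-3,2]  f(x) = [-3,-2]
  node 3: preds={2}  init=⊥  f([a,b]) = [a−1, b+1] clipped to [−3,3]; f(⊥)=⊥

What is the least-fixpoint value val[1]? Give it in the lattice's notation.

[-3,3]

Trace (5 dequeues):
  [1] u=0 | in [-3,2] | out [-3,3] | prev ⊥ | push {}
  [2] u=1 | in [-3,3] | out [-3,3] | prev ⊥ | push {}
  [3] u=2 | in [-3,3] | out [-3,2] | ==
  [4] u=3 | in [-3,2] | out [-3,3] | prev ⊥ | push {1}
  [5] u=1 | in [-3,3] | out [-3,3] | ==

Converged values:
  [0] [-3,3]
  [1] [-3,3]
  [2] [-3,2]
  [3] [-3,3]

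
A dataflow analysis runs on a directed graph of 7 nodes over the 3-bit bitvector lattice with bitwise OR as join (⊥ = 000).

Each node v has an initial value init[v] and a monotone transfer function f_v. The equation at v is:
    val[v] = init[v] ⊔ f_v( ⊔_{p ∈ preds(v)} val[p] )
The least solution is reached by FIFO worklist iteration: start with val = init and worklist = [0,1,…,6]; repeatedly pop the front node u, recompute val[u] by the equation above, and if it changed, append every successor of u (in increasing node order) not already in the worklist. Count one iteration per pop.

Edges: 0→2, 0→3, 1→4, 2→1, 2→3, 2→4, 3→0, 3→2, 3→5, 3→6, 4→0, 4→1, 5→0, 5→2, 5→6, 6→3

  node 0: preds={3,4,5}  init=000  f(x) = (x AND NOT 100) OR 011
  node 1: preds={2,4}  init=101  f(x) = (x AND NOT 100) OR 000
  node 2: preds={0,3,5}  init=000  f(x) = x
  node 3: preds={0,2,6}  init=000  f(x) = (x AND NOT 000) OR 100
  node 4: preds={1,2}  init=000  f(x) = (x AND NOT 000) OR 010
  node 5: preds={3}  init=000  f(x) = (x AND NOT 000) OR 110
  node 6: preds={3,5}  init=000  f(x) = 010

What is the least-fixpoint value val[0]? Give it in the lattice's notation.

011

Iteration log — 13 steps:
  step 1. node 0  ⊔preds=000  new=011  old=000  +wl: 
  step 2. node 1  ⊔preds=000  new=101  stable
  step 3. node 2  ⊔preds=011  new=011  old=000  +wl: 1
  step 4. node 3  ⊔preds=011  new=111  old=000  +wl: 0,2
  step 5. node 4  ⊔preds=111  new=111  old=000  +wl: 
  step 6. node 5  ⊔preds=111  new=111  old=000  +wl: 
  step 7. node 6  ⊔preds=111  new=010  old=000  +wl: 3
  step 8. node 1  ⊔preds=111  new=111  old=101  +wl: 4
  step 9. node 0  ⊔preds=111  new=011  stable
  step 10. node 2  ⊔preds=111  new=111  old=011  +wl: 1
  step 11. node 3  ⊔preds=111  new=111  stable
  step 12. node 4  ⊔preds=111  new=111  stable
  step 13. node 1  ⊔preds=111  new=111  stable

Least fixpoint reached:
  node 0: 011
  node 1: 111
  node 2: 111
  node 3: 111
  node 4: 111
  node 5: 111
  node 6: 010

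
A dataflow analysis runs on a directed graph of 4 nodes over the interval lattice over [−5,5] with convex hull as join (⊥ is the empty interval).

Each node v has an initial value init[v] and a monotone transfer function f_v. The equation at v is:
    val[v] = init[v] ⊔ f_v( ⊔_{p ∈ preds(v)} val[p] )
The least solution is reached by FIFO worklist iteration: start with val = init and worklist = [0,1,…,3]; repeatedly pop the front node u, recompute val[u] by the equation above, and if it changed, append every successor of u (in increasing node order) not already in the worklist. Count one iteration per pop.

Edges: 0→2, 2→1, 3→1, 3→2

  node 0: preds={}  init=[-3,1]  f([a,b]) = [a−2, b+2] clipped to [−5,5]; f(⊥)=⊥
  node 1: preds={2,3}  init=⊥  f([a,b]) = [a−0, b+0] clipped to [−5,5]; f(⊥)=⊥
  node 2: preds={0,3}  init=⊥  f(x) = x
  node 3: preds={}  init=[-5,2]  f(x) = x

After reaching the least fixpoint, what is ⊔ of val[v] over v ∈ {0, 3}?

[-5,2]

Worklist (5 pops):
  #1 pop 0: in=⊥ → [-3,1] (no change)
  #2 pop 1: in=[-5,2] → [-5,2] (was ⊥); enqueue []
  #3 pop 2: in=[-5,2] → [-5,2] (was ⊥); enqueue [1]
  #4 pop 3: in=⊥ → [-5,2] (no change)
  #5 pop 1: in=[-5,2] → [-5,2] (no change)

Fixpoint:
  val[0] = [-3,1]
  val[1] = [-5,2]
  val[2] = [-5,2]
  val[3] = [-5,2]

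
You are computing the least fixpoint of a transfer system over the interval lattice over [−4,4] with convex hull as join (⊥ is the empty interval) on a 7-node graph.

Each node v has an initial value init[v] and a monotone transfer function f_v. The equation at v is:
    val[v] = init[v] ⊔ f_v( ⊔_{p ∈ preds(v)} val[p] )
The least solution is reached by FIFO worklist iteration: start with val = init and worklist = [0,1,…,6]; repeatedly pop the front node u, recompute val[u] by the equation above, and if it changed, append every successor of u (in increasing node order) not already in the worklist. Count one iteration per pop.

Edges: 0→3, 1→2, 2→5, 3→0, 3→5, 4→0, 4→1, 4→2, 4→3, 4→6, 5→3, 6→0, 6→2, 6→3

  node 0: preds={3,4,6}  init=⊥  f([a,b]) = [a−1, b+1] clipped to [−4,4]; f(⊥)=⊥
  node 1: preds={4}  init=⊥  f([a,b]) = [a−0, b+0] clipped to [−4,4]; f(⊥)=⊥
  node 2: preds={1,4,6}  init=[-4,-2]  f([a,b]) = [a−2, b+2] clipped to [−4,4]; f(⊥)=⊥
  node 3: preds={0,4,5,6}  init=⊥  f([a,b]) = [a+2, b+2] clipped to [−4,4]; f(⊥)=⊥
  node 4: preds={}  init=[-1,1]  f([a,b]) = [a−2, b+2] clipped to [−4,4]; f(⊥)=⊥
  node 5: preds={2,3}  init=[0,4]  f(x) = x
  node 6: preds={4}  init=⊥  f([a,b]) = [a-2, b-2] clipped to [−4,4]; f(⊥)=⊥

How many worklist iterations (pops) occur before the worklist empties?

Iteration log — 12 steps:
  step 1. node 0  ⊔preds=[-1,1]  new=[-2,2]  old=⊥  +wl: 
  step 2. node 1  ⊔preds=[-1,1]  new=[-1,1]  old=⊥  +wl: 
  step 3. node 2  ⊔preds=[-1,1]  new=[-4,3]  old=[-4,-2]  +wl: 
  step 4. node 3  ⊔preds=[-2,4]  new=[0,4]  old=⊥  +wl: 0
  step 5. node 4  ⊔preds=⊥  new=[-1,1]  stable
  step 6. node 5  ⊔preds=[-4,4]  new=[-4,4]  old=[0,4]  +wl: 3
  step 7. node 6  ⊔preds=[-1,1]  new=[-3,-1]  old=⊥  +wl: 2
  step 8. node 0  ⊔preds=[-3,4]  new=[-4,4]  old=[-2,2]  +wl: 
  step 9. node 3  ⊔preds=[-4,4]  new=[-2,4]  old=[0,4]  +wl: 0,5
  step 10. node 2  ⊔preds=[-3,1]  new=[-4,3]  stable
  step 11. node 0  ⊔preds=[-3,4]  new=[-4,4]  stable
  step 12. node 5  ⊔preds=[-4,4]  new=[-4,4]  stable

Least fixpoint reached:
  node 0: [-4,4]
  node 1: [-1,1]
  node 2: [-4,3]
  node 3: [-2,4]
  node 4: [-1,1]
  node 5: [-4,4]
  node 6: [-3,-1]

12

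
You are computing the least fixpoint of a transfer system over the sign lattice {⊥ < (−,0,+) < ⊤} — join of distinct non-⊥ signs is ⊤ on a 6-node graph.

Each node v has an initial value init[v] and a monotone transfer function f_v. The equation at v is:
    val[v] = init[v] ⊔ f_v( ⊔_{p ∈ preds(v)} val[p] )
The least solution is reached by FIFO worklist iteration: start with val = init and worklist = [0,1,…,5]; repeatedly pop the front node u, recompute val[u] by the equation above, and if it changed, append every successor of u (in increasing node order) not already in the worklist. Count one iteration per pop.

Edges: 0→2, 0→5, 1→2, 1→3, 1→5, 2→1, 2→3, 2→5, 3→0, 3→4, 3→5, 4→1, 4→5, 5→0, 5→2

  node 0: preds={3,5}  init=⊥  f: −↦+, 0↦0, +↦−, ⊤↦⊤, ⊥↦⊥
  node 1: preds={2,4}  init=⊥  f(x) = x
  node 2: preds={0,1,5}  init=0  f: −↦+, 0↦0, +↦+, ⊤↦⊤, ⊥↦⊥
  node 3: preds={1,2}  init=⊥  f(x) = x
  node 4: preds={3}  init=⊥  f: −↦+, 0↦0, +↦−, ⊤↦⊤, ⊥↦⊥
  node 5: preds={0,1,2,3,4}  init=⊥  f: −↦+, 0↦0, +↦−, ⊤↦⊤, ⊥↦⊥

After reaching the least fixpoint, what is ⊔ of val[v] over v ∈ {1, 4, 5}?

Trace (10 dequeues):
  [1] u=0 | in ⊥ | out ⊥ | ==
  [2] u=1 | in 0 | out 0 | prev ⊥ | push {}
  [3] u=2 | in 0 | out 0 | ==
  [4] u=3 | in 0 | out 0 | prev ⊥ | push {0}
  [5] u=4 | in 0 | out 0 | prev ⊥ | push {1}
  [6] u=5 | in 0 | out 0 | prev ⊥ | push {2}
  [7] u=0 | in 0 | out 0 | prev ⊥ | push {5}
  [8] u=1 | in 0 | out 0 | ==
  [9] u=2 | in 0 | out 0 | ==
  [10] u=5 | in 0 | out 0 | ==

Converged values:
  [0] 0
  [1] 0
  [2] 0
  [3] 0
  [4] 0
  [5] 0

0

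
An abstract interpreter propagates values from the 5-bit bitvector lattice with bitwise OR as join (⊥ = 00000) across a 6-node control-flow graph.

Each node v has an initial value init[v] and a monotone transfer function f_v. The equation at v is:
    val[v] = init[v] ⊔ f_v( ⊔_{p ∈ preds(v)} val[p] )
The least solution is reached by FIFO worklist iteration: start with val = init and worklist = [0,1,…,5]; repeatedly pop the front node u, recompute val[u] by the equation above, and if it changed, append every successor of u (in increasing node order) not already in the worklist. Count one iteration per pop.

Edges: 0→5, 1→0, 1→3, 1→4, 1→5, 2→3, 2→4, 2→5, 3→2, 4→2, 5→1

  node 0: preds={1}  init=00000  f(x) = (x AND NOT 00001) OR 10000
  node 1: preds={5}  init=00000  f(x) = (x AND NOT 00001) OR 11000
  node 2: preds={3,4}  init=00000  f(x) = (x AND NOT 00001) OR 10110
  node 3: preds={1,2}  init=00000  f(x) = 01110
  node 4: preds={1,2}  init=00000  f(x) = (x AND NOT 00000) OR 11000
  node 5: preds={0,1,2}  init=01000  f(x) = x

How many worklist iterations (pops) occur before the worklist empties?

Iteration log — 14 steps:
  step 1. node 0  ⊔preds=00000  new=10000  old=00000  +wl: 
  step 2. node 1  ⊔preds=01000  new=11000  old=00000  +wl: 0
  step 3. node 2  ⊔preds=00000  new=10110  old=00000  +wl: 
  step 4. node 3  ⊔preds=11110  new=01110  old=00000  +wl: 2
  step 5. node 4  ⊔preds=11110  new=11110  old=00000  +wl: 
  step 6. node 5  ⊔preds=11110  new=11110  old=01000  +wl: 1
  step 7. node 0  ⊔preds=11000  new=11000  old=10000  +wl: 5
  step 8. node 2  ⊔preds=11110  new=11110  old=10110  +wl: 3,4
  step 9. node 1  ⊔preds=11110  new=11110  old=11000  +wl: 0
  step 10. node 5  ⊔preds=11110  new=11110  stable
  step 11. node 3  ⊔preds=11110  new=01110  stable
  step 12. node 4  ⊔preds=11110  new=11110  stable
  step 13. node 0  ⊔preds=11110  new=11110  old=11000  +wl: 5
  step 14. node 5  ⊔preds=11110  new=11110  stable

Least fixpoint reached:
  node 0: 11110
  node 1: 11110
  node 2: 11110
  node 3: 01110
  node 4: 11110
  node 5: 11110

14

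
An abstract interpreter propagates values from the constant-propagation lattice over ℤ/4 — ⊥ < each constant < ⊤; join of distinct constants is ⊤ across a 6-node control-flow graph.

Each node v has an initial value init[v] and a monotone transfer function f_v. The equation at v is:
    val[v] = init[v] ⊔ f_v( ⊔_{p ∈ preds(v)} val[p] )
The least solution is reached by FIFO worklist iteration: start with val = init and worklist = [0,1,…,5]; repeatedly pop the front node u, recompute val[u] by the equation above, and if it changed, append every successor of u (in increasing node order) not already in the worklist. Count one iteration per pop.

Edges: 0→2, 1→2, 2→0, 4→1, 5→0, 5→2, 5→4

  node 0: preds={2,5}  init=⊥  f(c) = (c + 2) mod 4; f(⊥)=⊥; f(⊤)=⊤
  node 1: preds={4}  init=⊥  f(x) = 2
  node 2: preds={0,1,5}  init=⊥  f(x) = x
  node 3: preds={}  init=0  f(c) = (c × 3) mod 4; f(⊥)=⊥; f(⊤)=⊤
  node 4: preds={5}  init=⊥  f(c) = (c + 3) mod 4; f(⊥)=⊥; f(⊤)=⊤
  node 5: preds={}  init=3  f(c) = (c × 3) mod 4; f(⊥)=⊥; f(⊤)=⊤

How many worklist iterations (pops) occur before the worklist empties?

Worklist (9 pops):
  #1 pop 0: in=3 → 1 (was ⊥); enqueue []
  #2 pop 1: in=⊥ → 2 (was ⊥); enqueue []
  #3 pop 2: in=⊤ → ⊤ (was ⊥); enqueue [0]
  #4 pop 3: in=⊥ → 0 (no change)
  #5 pop 4: in=3 → 2 (was ⊥); enqueue [1]
  #6 pop 5: in=⊥ → 3 (no change)
  #7 pop 0: in=⊤ → ⊤ (was 1); enqueue [2]
  #8 pop 1: in=2 → 2 (no change)
  #9 pop 2: in=⊤ → ⊤ (no change)

Fixpoint:
  val[0] = ⊤
  val[1] = 2
  val[2] = ⊤
  val[3] = 0
  val[4] = 2
  val[5] = 3

9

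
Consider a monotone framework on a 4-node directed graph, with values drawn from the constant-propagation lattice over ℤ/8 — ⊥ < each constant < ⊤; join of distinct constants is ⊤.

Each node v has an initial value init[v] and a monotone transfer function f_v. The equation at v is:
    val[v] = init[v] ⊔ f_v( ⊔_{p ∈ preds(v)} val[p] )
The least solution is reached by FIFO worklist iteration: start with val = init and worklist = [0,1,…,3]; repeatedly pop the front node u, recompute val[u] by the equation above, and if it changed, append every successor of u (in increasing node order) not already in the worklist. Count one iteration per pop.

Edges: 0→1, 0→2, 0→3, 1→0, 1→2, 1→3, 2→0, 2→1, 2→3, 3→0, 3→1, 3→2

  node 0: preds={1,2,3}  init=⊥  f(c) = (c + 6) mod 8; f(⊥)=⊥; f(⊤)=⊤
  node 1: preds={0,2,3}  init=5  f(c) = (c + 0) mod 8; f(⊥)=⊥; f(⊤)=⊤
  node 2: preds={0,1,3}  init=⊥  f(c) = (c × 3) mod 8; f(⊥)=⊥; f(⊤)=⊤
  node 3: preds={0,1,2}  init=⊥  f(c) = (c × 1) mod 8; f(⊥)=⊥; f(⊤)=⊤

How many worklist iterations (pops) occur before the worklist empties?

Trace (8 dequeues):
  [1] u=0 | in 5 | out 3 | prev ⊥ | push {}
  [2] u=1 | in 3 | out ⊤ | prev 5 | push {0}
  [3] u=2 | in ⊤ | out ⊤ | prev ⊥ | push {1}
  [4] u=3 | in ⊤ | out ⊤ | prev ⊥ | push {2}
  [5] u=0 | in ⊤ | out ⊤ | prev 3 | push {3}
  [6] u=1 | in ⊤ | out ⊤ | ==
  [7] u=2 | in ⊤ | out ⊤ | ==
  [8] u=3 | in ⊤ | out ⊤ | ==

Converged values:
  [0] ⊤
  [1] ⊤
  [2] ⊤
  [3] ⊤

8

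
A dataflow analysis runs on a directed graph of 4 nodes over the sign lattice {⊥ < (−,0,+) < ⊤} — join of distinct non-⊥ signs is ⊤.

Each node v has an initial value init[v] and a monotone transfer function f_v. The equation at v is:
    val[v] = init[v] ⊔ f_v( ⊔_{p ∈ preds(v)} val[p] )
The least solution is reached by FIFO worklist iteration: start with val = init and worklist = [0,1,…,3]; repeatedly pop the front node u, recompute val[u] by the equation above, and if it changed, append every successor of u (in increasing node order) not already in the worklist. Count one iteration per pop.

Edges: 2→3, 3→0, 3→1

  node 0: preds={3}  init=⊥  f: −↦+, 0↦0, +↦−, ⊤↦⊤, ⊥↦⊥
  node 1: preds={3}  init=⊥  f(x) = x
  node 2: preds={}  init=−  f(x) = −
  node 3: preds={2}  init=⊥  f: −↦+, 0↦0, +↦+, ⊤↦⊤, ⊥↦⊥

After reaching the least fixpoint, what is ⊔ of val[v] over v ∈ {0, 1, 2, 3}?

⊤

Worklist (6 pops):
  #1 pop 0: in=⊥ → ⊥ (no change)
  #2 pop 1: in=⊥ → ⊥ (no change)
  #3 pop 2: in=⊥ → − (no change)
  #4 pop 3: in=− → + (was ⊥); enqueue [0,1]
  #5 pop 0: in=+ → − (was ⊥); enqueue []
  #6 pop 1: in=+ → + (was ⊥); enqueue []

Fixpoint:
  val[0] = −
  val[1] = +
  val[2] = −
  val[3] = +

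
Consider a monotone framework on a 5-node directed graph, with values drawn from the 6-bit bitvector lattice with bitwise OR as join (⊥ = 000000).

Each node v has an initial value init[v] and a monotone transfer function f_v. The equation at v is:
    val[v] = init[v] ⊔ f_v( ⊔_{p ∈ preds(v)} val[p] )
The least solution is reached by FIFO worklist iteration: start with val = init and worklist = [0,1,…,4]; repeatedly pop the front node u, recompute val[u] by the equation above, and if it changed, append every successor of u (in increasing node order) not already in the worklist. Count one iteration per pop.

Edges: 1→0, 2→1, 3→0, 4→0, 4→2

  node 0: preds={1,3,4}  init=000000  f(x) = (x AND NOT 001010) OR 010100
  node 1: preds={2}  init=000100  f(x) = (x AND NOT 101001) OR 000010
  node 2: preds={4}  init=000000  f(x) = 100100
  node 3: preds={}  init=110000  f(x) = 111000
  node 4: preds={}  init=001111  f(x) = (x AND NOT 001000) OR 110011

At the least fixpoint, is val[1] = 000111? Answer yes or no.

Iteration log — 8 steps:
  step 1. node 0  ⊔preds=111111  new=110101  old=000000  +wl: 
  step 2. node 1  ⊔preds=000000  new=000110  old=000100  +wl: 0
  step 3. node 2  ⊔preds=001111  new=100100  old=000000  +wl: 1
  step 4. node 3  ⊔preds=000000  new=111000  old=110000  +wl: 
  step 5. node 4  ⊔preds=000000  new=111111  old=001111  +wl: 2
  step 6. node 0  ⊔preds=111111  new=110101  stable
  step 7. node 1  ⊔preds=100100  new=000110  stable
  step 8. node 2  ⊔preds=111111  new=100100  stable

Least fixpoint reached:
  node 0: 110101
  node 1: 000110
  node 2: 100100
  node 3: 111000
  node 4: 111111

no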